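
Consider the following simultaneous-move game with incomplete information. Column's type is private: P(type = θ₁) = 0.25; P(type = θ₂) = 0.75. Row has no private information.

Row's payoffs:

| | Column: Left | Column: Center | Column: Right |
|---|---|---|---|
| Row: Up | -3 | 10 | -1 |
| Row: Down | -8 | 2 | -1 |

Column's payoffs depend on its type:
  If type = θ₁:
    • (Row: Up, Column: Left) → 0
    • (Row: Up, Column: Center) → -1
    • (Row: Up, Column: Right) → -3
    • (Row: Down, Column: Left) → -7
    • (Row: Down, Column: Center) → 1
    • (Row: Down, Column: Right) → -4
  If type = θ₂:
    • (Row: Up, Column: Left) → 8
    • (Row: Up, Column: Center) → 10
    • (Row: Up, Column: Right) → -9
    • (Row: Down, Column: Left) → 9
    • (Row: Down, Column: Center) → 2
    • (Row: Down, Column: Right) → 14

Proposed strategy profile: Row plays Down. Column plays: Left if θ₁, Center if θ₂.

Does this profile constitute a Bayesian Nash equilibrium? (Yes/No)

A profile is a BNE iff every type of every player is best-responding given beliefs about the other side.
Row plays Down: E[Down] = 0.25·(-8) + 0.75·(2) = -0.5; E[Up] = 6.75. Not best-responding. ✗
Column (type θ₁), facing Down: Left gives -7, Center gives 1, Right gives -4. Proposed Left is not best — profitable deviation exists. ✗
Column (type θ₂), facing Down: Left gives 9, Center gives 2, Right gives 14. Proposed Center is not best — profitable deviation exists. ✗

No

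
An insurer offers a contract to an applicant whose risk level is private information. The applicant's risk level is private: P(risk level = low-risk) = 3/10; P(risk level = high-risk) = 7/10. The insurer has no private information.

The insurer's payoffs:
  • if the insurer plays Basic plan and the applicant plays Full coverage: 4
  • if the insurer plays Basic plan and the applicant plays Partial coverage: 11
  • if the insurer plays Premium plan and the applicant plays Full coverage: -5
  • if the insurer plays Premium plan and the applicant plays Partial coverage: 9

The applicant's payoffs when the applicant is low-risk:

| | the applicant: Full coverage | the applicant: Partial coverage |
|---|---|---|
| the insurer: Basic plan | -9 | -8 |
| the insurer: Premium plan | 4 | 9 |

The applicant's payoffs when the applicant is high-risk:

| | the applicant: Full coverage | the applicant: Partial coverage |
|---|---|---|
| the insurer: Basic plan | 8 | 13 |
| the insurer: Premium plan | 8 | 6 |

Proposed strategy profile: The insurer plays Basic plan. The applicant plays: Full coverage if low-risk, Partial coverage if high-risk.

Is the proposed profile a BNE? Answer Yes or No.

No

A profile is a BNE iff every type of every player is best-responding given beliefs about the other side.
The insurer plays Basic plan: E[Basic plan] = 3/10·(4) + 7/10·(11) = 89/10; E[Premium plan] = 24/5. Best-responding. ✓
The applicant (risk level low-risk), facing Basic plan: Full coverage gives -9, Partial coverage gives -8. Proposed Full coverage is not best — profitable deviation exists. ✗
The applicant (risk level high-risk), facing Basic plan: Full coverage gives 8, Partial coverage gives 13. Proposed Partial coverage is best. ✓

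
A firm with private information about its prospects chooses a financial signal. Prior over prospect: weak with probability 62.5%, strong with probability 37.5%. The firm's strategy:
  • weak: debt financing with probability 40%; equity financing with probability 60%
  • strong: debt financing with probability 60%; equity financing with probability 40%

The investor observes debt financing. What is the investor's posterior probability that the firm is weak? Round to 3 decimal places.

0.526

P(debt financing) = 0.625·0.4 + 0.375·0.6 = 0.475
P(weak | debt financing) = (0.625·0.4) / 0.475 = 0.25 / 0.475 = 0.526316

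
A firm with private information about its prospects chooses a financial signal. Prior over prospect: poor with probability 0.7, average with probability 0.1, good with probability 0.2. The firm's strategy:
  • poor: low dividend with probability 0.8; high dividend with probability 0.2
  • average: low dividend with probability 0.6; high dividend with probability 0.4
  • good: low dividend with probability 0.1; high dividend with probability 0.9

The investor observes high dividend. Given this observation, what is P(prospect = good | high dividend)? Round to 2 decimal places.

P(high dividend) = 0.7·0.2 + 0.1·0.4 + 0.2·0.9 = 0.36
P(good | high dividend) = (0.2·0.9) / 0.36 = 0.18 / 0.36 = 0.5

0.50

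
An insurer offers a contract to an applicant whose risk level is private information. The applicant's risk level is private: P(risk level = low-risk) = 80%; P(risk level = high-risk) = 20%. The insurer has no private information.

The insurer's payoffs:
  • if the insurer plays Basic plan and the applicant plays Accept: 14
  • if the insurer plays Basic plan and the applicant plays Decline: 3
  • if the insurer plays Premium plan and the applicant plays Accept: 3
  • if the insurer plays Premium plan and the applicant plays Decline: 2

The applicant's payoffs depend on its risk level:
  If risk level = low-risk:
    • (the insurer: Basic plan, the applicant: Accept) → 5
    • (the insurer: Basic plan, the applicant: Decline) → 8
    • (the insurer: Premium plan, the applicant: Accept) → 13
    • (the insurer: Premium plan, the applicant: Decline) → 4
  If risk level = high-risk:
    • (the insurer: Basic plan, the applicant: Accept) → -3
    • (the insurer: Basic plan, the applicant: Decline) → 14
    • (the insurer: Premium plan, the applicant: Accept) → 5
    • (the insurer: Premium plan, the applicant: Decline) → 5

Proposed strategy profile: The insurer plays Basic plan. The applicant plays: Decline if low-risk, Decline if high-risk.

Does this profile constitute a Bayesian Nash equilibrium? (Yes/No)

Yes

The insurer plays Basic plan: E[Basic plan] = 0.8·(3) + 0.2·(3) = 3; E[Premium plan] = 2. Best-responding. ✓
The applicant (risk level low-risk), facing Basic plan: Accept gives 5, Decline gives 8. Proposed Decline is best. ✓
The applicant (risk level high-risk), facing Basic plan: Accept gives -3, Decline gives 14. Proposed Decline is best. ✓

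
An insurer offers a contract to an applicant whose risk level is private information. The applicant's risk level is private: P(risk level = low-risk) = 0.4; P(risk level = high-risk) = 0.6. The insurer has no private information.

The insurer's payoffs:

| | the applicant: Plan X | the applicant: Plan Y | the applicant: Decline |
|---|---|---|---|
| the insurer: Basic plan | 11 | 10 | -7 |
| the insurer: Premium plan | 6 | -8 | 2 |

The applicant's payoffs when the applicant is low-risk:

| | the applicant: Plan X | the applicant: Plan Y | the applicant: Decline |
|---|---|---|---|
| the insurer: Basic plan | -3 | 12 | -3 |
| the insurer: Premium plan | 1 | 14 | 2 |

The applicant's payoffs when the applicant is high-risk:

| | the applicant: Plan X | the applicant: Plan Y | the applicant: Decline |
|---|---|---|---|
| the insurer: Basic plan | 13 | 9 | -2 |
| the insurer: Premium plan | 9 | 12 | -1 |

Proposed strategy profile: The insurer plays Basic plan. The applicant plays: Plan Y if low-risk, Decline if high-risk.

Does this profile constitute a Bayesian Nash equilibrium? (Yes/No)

No

The insurer plays Basic plan: E[Basic plan] = 0.4·(10) + 0.6·(-7) = -0.2; E[Premium plan] = -2. Best-responding. ✓
The applicant (risk level low-risk), facing Basic plan: Plan X gives -3, Plan Y gives 12, Decline gives -3. Proposed Plan Y is best. ✓
The applicant (risk level high-risk), facing Basic plan: Plan X gives 13, Plan Y gives 9, Decline gives -2. Proposed Decline is not best — profitable deviation exists. ✗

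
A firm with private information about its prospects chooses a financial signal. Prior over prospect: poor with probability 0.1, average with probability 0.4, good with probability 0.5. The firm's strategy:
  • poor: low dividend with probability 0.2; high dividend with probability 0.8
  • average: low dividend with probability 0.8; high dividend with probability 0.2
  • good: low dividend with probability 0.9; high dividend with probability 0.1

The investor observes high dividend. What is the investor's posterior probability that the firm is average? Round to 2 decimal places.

Apply Bayes' rule using the sender's strategy as the likelihood.
P(high dividend) = 0.1·0.8 + 0.4·0.2 + 0.5·0.1 = 0.21
P(average | high dividend) = (0.4·0.2) / 0.21 = 0.08 / 0.21 = 0.380952

0.38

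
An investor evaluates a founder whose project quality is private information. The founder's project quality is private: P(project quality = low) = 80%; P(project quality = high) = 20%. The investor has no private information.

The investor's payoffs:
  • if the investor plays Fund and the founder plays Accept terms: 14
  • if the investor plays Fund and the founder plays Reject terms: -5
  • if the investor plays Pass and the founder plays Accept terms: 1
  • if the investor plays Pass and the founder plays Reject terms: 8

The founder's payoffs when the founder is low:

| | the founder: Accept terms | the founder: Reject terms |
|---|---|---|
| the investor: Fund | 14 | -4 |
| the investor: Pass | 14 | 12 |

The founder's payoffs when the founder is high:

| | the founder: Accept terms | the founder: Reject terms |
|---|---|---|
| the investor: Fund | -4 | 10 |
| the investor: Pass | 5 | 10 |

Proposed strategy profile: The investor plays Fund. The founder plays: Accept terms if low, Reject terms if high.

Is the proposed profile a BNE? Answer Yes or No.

The investor plays Fund: E[Fund] = 0.8·(14) + 0.2·(-5) = 10.2; E[Pass] = 2.4. Best-responding. ✓
The founder (project quality low), facing Fund: Accept terms gives 14, Reject terms gives -4. Proposed Accept terms is best. ✓
The founder (project quality high), facing Fund: Accept terms gives -4, Reject terms gives 10. Proposed Reject terms is best. ✓

Yes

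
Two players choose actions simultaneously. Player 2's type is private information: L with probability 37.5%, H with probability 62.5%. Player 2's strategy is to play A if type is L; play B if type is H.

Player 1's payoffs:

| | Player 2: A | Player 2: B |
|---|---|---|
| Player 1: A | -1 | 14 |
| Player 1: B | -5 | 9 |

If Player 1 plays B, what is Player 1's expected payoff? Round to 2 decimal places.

E[B] = 0.375·(-5) + 0.625·9 = (-1.875) + 5.625 = 3.75

3.75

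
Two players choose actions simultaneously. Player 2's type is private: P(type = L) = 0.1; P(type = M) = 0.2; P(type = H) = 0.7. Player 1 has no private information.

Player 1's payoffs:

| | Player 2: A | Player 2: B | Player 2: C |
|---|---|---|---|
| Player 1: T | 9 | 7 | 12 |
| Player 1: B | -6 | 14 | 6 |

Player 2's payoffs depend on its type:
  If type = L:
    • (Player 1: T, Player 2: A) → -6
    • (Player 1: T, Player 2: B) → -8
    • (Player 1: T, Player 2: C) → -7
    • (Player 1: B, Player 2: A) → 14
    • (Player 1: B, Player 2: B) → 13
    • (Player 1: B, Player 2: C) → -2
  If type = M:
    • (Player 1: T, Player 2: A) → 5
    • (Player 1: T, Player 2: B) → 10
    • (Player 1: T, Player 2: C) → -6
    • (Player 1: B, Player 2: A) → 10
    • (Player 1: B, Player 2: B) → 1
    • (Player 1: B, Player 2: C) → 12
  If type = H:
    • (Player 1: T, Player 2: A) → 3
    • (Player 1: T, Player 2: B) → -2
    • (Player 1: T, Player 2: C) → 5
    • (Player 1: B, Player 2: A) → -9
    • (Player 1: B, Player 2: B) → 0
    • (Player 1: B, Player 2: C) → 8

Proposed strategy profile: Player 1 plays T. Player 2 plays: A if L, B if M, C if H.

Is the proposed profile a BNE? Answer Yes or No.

Yes

Player 1 plays T: E[T] = 0.1·(9) + 0.2·(7) + 0.7·(12) = 10.7; E[B] = 6.4. Best-responding. ✓
Player 2 (type L), facing T: A gives -6, B gives -8, C gives -7. Proposed A is best. ✓
Player 2 (type M), facing T: A gives 5, B gives 10, C gives -6. Proposed B is best. ✓
Player 2 (type H), facing T: A gives 3, B gives -2, C gives 5. Proposed C is best. ✓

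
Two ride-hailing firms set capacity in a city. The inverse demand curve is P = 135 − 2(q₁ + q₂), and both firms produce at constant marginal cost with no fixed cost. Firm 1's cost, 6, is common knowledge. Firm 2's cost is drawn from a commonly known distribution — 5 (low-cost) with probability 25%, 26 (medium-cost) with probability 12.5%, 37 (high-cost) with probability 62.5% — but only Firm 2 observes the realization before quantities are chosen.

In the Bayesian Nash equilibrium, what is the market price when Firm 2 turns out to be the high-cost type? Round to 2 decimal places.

60.90

Each type of Firm 2 best-responds to q₁; Firm 1 best-responds to the expected q₂ over Firm 2's types.
Firm 2 with cost c maximizes (135 − 2(q₁+q₂) − c)·q₂, giving q₂(c) = (135 − c − 2q₁)/4.
E[c₂] = 0.25·5 + 0.125·26 + 0.625·37 = 27.625
Firm 1's FOC against E[q₂] yields q₁ = (135 − 2·6 + E[c₂])/6 = (135 − 12 + 27.625)/6 = 25.1042.
q₂(high-cost) = 11.9479, so P = 135 − 2·(25.1042 + 11.9479) = 60.8958.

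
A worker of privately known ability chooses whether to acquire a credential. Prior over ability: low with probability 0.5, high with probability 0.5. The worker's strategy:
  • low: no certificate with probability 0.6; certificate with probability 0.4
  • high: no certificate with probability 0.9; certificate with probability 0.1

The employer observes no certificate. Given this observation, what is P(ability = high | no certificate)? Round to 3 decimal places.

P(no certificate) = 0.5·0.6 + 0.5·0.9 = 0.75
P(high | no certificate) = (0.5·0.9) / 0.75 = 0.45 / 0.75 = 0.6

0.600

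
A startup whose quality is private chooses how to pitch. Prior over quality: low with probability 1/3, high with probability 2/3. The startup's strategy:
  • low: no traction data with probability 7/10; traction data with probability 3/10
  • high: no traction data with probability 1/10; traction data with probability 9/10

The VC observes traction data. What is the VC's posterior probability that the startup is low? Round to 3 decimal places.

0.143

Apply Bayes' rule using the sender's strategy as the likelihood.
P(traction data) = (1/3)·(3/10) + (2/3)·(9/10) = 7/10
P(low | traction data) = ((1/3)·(3/10)) / (7/10) = (1/10) / (7/10) = 1/7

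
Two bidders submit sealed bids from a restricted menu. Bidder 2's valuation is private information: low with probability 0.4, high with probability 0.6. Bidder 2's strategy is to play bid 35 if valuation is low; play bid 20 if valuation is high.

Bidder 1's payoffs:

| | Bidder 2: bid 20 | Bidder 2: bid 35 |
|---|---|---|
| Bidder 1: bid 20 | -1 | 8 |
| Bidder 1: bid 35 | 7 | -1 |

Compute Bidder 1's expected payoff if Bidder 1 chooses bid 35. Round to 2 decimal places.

3.80

E[bid 35] = 0.4·(-1) + 0.6·7 = (-0.4) + 4.2 = 3.8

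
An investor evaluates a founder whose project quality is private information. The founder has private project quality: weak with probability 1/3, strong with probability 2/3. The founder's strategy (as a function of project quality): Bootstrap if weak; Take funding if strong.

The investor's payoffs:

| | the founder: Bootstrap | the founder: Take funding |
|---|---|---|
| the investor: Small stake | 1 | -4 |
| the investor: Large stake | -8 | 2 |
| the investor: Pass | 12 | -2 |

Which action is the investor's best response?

Pass

Compute the investor's expected payoff for each action, taking the expectation over the founder's type.
E[Small stake] = 1/3·(1) + 2/3·(-4) = -7/3
E[Large stake] = 1/3·(-8) + 2/3·(2) = -4/3
E[Pass] = 1/3·(12) + 2/3·(-2) = 8/3
Best response: Pass (8/3 is the largest).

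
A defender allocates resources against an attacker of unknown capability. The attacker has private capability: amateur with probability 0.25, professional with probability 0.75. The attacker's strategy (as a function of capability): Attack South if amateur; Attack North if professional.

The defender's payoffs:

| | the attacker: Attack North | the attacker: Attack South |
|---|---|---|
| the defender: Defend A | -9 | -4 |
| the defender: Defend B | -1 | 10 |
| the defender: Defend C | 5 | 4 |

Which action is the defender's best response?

Defend C

Compute the defender's expected payoff for each action, taking the expectation over the attacker's type.
E[Defend A] = 0.25·(-4) + 0.75·(-9) = -7.75
E[Defend B] = 0.25·(10) + 0.75·(-1) = 1.75
E[Defend C] = 0.25·(4) + 0.75·(5) = 4.75
Best response: Defend C (4.75 is the largest).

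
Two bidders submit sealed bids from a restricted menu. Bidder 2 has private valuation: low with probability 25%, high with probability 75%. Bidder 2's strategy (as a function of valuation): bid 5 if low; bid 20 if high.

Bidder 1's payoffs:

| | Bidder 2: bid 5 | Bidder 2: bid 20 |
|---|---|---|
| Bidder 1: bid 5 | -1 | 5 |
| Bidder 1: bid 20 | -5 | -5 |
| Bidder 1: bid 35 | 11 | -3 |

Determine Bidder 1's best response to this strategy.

bid 5

Compute Bidder 1's expected payoff for each action, taking the expectation over Bidder 2's type.
E[bid 5] = 0.25·(-1) + 0.75·(5) = 3.5
E[bid 20] = 0.25·(-5) + 0.75·(-5) = -5
E[bid 35] = 0.25·(11) + 0.75·(-3) = 0.5
Best response: bid 5 (3.5 is the largest).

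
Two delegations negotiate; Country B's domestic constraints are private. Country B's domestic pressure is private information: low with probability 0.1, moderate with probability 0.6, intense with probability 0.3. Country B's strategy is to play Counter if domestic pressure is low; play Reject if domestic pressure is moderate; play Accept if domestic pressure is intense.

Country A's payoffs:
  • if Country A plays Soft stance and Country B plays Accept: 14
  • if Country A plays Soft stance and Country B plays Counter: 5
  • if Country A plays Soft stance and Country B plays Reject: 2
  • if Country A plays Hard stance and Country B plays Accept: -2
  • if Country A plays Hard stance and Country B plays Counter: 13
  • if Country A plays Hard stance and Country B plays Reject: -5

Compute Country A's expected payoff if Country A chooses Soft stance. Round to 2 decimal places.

E[Soft stance] = 0.1·5 + 0.6·2 + 0.3·14 = 0.5 + 1.2 + 4.2 = 5.9

5.90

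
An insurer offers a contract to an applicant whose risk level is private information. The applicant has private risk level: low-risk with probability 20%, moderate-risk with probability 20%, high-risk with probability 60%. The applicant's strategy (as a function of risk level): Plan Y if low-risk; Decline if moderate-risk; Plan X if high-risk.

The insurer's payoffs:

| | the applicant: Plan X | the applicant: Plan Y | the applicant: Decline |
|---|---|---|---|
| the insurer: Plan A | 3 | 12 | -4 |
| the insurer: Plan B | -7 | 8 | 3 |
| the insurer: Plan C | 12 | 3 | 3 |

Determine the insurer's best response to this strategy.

E[Plan A] = 0.2·(12) + 0.2·(-4) + 0.6·(3) = 3.4
E[Plan B] = 0.2·(8) + 0.2·(3) + 0.6·(-7) = -2
E[Plan C] = 0.2·(3) + 0.2·(3) + 0.6·(12) = 8.4
Best response: Plan C (8.4 is the largest).

Plan C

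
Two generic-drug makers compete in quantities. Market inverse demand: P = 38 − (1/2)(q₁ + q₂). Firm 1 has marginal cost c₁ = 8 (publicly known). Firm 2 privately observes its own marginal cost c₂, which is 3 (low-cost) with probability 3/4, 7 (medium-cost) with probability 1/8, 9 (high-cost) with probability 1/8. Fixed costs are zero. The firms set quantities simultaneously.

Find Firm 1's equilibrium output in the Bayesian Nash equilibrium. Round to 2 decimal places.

17.50

Type-c best response for Firm 2: q₂(c) = (38 − c) − q₁/2.
Firm 1 maximizes expected profit; its first-order condition is 38 − q₁ − (1/2)E[q₂] − 8 = 0.
Substituting E[q₂] and solving: E[c₂] = 4.25, so q₁ = (38 − 2·8 + 4.25)/(3/2) = 17.5.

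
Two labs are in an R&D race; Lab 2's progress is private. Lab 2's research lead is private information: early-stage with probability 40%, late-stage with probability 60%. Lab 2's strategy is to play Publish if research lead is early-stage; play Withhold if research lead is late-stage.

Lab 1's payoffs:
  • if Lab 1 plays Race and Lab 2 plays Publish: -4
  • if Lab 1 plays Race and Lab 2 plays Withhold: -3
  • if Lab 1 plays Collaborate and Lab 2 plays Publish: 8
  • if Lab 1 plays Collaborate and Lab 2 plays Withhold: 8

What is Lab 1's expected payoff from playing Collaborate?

8

E[Collaborate] = 0.4·8 + 0.6·8 = 3.2 + 4.8 = 8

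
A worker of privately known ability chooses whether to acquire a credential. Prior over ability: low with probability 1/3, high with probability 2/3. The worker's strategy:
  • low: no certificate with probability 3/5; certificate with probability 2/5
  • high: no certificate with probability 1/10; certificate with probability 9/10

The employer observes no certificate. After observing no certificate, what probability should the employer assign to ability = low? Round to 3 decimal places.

Apply Bayes' rule using the sender's strategy as the likelihood.
P(no certificate) = (1/3)·(3/5) + (2/3)·(1/10) = 4/15
P(low | no certificate) = ((1/3)·(3/5)) / (4/15) = (1/5) / (4/15) = 3/4

0.750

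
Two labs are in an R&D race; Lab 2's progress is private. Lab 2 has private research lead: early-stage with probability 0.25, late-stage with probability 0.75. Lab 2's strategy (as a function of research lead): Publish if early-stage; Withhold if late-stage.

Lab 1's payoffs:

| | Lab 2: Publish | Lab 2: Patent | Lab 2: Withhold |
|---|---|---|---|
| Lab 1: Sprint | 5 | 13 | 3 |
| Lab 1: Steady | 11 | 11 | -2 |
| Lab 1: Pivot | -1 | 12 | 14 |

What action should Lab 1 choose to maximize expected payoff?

Pivot

E[Sprint] = 0.25·(5) + 0.75·(3) = 3.5
E[Steady] = 0.25·(11) + 0.75·(-2) = 1.25
E[Pivot] = 0.25·(-1) + 0.75·(14) = 10.25
Best response: Pivot (10.25 is the largest).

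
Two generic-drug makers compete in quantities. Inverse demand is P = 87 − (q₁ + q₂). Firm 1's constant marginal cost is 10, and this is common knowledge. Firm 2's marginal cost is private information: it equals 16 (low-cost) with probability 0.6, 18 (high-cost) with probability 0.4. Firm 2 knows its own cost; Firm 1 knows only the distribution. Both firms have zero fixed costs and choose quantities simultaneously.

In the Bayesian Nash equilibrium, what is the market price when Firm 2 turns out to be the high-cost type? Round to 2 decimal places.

Type-c best response for Firm 2: q₂(c) = (87 − c)/2 − q₁/2.
Firm 1 maximizes expected profit; its first-order condition is 87 − 2q₁ − E[q₂] − 10 = 0.
Substituting E[q₂] and solving: E[c₂] = 16.8, so q₁ = (87 − 2·10 + 16.8)/3 = 27.9333.
q₂(high-cost) = 20.5333, so P = 87 − (27.9333 + 20.5333) = 38.5333.

38.53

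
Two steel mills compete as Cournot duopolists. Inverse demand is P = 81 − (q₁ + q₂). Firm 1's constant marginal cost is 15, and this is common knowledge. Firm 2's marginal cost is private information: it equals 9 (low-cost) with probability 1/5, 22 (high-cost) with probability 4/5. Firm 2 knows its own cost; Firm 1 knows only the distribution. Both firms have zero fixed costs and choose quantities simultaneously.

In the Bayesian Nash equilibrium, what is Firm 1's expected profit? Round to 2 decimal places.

550.68

Each type of Firm 2 best-responds to q₁; Firm 1 best-responds to the expected q₂ over Firm 2's types.
Firm 2 with cost c maximizes (81 − (q₁+q₂) − c)·q₂, giving q₂(c) = (81 − c − q₁)/2.
E[c₂] = 1/5·9 + 4/5·22 = 19.4
Firm 1's FOC against E[q₂] yields q₁ = (81 − 2·15 + E[c₂])/3 = (81 − 30 + 19.4)/3 = 23.4667.
E[P] = 81 − (q₁ + E[q₂]) = 38.4667; Firm 1's expected profit = (E[P] − 15)·q₁ = (38.4667 − 15)·23.4667 = 550.684.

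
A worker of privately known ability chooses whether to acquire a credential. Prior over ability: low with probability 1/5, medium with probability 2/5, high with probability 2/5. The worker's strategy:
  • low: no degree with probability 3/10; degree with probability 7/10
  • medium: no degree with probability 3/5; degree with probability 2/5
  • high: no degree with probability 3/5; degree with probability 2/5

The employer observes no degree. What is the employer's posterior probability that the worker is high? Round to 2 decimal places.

Apply Bayes' rule using the sender's strategy as the likelihood.
P(no degree) = (1/5)·(3/10) + (2/5)·(3/5) + (2/5)·(3/5) = 27/50
P(high | no degree) = ((2/5)·(3/5)) / (27/50) = (6/25) / (27/50) = 4/9

0.44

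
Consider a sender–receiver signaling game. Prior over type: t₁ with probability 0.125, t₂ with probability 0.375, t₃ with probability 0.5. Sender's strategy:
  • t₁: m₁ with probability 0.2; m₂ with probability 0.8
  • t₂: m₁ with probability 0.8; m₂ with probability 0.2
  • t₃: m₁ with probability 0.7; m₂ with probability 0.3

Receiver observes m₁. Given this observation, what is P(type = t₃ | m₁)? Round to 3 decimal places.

P(m₁) = 0.125·0.2 + 0.375·0.8 + 0.5·0.7 = 0.675
P(t₃ | m₁) = (0.5·0.7) / 0.675 = 0.35 / 0.675 = 0.518519

0.519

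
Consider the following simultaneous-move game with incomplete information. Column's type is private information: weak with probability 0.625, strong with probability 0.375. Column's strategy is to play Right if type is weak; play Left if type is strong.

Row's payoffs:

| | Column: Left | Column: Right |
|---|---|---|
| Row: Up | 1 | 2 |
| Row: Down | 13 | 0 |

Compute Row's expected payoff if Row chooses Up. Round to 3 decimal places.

E[Up] = 0.625·2 + 0.375·1 = 1.25 + 0.375 = 1.625

1.625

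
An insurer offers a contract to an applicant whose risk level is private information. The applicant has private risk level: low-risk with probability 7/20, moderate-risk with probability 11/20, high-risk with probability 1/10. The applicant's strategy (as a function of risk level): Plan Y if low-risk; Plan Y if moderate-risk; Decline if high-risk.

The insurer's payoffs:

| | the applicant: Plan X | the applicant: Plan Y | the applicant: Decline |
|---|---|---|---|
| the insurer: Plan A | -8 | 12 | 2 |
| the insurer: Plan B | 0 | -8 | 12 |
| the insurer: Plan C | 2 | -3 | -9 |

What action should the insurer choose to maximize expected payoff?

Compute the insurer's expected payoff for each action, taking the expectation over the applicant's type.
E[Plan A] = 7/20·(12) + 11/20·(12) + 1/10·(2) = 11
E[Plan B] = 7/20·(-8) + 11/20·(-8) + 1/10·(12) = -6
E[Plan C] = 7/20·(-3) + 11/20·(-3) + 1/10·(-9) = -18/5
Best response: Plan A (11 is the largest).

Plan A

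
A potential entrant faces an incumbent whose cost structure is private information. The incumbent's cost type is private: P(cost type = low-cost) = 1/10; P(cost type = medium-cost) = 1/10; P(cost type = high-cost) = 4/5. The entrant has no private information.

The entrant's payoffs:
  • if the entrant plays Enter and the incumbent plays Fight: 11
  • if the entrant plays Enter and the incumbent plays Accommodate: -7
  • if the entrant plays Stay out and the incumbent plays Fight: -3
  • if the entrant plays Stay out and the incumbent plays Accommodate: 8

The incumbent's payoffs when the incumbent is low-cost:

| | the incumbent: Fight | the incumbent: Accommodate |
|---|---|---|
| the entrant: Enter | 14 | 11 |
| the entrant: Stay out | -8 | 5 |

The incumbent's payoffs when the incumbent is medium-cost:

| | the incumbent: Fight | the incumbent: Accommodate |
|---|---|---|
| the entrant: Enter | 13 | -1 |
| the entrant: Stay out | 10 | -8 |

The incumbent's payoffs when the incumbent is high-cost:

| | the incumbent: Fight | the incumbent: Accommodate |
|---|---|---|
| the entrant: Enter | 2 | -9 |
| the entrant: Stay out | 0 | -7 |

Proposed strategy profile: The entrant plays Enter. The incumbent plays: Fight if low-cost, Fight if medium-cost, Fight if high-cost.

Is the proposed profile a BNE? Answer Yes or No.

A profile is a BNE iff every type of every player is best-responding given beliefs about the other side.
The entrant plays Enter: E[Enter] = 1/10·(11) + 1/10·(11) + 4/5·(11) = 11; E[Stay out] = -3. Best-responding. ✓
The incumbent (cost type low-cost), facing Enter: Fight gives 14, Accommodate gives 11. Proposed Fight is best. ✓
The incumbent (cost type medium-cost), facing Enter: Fight gives 13, Accommodate gives -1. Proposed Fight is best. ✓
The incumbent (cost type high-cost), facing Enter: Fight gives 2, Accommodate gives -9. Proposed Fight is best. ✓

Yes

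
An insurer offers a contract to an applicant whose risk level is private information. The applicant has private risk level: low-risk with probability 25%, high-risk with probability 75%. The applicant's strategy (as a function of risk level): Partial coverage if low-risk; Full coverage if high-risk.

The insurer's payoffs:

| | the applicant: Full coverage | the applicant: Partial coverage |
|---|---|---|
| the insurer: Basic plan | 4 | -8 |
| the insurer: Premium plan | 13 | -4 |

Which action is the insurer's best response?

E[Basic plan] = 0.25·(-8) + 0.75·(4) = 1
E[Premium plan] = 0.25·(-4) + 0.75·(13) = 8.75
Best response: Premium plan (8.75 is the largest).

Premium plan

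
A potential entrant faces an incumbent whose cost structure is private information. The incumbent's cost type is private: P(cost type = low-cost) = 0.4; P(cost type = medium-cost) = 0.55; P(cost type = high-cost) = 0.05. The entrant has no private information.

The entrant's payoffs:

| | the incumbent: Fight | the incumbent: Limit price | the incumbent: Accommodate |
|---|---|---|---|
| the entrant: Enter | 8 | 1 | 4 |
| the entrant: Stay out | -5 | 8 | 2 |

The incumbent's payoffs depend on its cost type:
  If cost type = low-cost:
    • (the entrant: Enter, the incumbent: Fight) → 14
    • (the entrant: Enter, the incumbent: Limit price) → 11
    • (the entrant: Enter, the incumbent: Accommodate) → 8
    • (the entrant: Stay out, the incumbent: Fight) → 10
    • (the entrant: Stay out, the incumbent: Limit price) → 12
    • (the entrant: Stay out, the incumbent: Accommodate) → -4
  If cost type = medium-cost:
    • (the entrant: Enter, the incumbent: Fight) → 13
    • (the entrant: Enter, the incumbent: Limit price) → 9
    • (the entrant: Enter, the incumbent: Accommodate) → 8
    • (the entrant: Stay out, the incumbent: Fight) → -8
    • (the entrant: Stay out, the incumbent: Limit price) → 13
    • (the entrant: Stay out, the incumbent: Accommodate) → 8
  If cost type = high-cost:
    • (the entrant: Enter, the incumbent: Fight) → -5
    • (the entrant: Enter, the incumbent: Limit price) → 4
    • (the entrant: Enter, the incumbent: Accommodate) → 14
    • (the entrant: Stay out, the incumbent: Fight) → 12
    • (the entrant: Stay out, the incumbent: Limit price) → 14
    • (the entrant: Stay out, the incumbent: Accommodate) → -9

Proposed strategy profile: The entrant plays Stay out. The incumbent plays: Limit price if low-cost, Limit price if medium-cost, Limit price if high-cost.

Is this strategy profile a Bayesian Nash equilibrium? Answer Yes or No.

Yes

A profile is a BNE iff every type of every player is best-responding given beliefs about the other side.
The entrant plays Stay out: E[Stay out] = 0.4·(8) + 0.55·(8) + 0.05·(8) = 8; E[Enter] = 1. Best-responding. ✓
The incumbent (cost type low-cost), facing Stay out: Fight gives 10, Limit price gives 12, Accommodate gives -4. Proposed Limit price is best. ✓
The incumbent (cost type medium-cost), facing Stay out: Fight gives -8, Limit price gives 13, Accommodate gives 8. Proposed Limit price is best. ✓
The incumbent (cost type high-cost), facing Stay out: Fight gives 12, Limit price gives 14, Accommodate gives -9. Proposed Limit price is best. ✓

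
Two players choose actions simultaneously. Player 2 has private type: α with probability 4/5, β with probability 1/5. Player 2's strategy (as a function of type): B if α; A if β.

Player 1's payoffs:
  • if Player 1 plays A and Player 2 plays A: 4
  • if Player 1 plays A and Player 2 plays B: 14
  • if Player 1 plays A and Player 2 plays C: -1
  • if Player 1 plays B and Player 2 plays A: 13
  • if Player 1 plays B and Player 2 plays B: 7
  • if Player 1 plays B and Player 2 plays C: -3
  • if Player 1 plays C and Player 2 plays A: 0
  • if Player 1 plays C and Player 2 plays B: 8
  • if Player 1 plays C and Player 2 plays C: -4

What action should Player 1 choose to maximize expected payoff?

A

E[A] = 4/5·(14) + 1/5·(4) = 12
E[B] = 4/5·(7) + 1/5·(13) = 41/5
E[C] = 4/5·(8) + 1/5·(0) = 32/5
Best response: A (12 is the largest).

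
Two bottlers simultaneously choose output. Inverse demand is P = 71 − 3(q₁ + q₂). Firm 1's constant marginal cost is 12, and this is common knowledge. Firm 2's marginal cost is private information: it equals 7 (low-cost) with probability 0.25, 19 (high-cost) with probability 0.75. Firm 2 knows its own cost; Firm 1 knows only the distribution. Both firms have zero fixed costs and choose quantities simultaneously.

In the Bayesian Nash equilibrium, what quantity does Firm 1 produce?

Type-c best response for Firm 2: q₂(c) = (71 − c)/6 − q₁/2.
Firm 1 maximizes expected profit; its first-order condition is 71 − 6q₁ − 3E[q₂] − 12 = 0.
Substituting E[q₂] and solving: E[c₂] = 16, so q₁ = (71 − 2·12 + 16)/9 = 7.

7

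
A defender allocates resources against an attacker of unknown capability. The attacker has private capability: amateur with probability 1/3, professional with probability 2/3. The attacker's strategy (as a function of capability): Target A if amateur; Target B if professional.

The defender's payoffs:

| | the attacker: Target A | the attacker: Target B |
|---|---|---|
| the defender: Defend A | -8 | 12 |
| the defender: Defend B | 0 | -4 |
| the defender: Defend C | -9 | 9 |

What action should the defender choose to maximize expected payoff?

Compute the defender's expected payoff for each action, taking the expectation over the attacker's type.
E[Defend A] = 1/3·(-8) + 2/3·(12) = 16/3
E[Defend B] = 1/3·(0) + 2/3·(-4) = -8/3
E[Defend C] = 1/3·(-9) + 2/3·(9) = 3
Best response: Defend A (16/3 is the largest).

Defend A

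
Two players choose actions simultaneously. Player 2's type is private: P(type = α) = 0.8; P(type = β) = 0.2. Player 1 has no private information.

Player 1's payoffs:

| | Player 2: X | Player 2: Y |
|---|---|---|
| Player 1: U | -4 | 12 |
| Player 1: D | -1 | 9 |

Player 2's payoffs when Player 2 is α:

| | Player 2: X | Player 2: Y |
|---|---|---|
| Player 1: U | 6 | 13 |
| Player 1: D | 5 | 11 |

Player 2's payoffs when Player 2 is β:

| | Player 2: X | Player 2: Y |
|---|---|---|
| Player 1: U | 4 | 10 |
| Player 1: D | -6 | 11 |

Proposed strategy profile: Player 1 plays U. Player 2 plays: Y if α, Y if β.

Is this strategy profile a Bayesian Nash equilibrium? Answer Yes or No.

A profile is a BNE iff every type of every player is best-responding given beliefs about the other side.
Player 1 plays U: E[U] = 0.8·(12) + 0.2·(12) = 12; E[D] = 9. Best-responding. ✓
Player 2 (type α), facing U: X gives 6, Y gives 13. Proposed Y is best. ✓
Player 2 (type β), facing U: X gives 4, Y gives 10. Proposed Y is best. ✓

Yes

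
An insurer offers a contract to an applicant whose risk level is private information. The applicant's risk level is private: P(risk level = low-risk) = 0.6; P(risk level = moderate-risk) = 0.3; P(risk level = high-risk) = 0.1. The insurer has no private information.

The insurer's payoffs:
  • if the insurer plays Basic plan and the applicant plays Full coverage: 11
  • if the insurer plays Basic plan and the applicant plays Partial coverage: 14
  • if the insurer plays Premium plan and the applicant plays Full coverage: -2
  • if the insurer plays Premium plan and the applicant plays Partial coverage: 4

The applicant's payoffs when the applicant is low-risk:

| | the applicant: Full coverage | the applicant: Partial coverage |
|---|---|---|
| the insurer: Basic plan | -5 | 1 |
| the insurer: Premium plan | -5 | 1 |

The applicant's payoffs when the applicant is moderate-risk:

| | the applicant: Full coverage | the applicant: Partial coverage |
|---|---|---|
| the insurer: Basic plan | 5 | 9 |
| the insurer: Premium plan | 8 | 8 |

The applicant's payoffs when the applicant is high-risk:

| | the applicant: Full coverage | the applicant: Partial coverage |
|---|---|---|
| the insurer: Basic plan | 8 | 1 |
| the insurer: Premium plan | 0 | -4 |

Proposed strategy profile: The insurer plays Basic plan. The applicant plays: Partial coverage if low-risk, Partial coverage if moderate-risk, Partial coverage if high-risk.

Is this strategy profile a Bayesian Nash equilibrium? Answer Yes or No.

A profile is a BNE iff every type of every player is best-responding given beliefs about the other side.
The insurer plays Basic plan: E[Basic plan] = 0.6·(14) + 0.3·(14) + 0.1·(14) = 14; E[Premium plan] = 4. Best-responding. ✓
The applicant (risk level low-risk), facing Basic plan: Full coverage gives -5, Partial coverage gives 1. Proposed Partial coverage is best. ✓
The applicant (risk level moderate-risk), facing Basic plan: Full coverage gives 5, Partial coverage gives 9. Proposed Partial coverage is best. ✓
The applicant (risk level high-risk), facing Basic plan: Full coverage gives 8, Partial coverage gives 1. Proposed Partial coverage is not best — profitable deviation exists. ✗

No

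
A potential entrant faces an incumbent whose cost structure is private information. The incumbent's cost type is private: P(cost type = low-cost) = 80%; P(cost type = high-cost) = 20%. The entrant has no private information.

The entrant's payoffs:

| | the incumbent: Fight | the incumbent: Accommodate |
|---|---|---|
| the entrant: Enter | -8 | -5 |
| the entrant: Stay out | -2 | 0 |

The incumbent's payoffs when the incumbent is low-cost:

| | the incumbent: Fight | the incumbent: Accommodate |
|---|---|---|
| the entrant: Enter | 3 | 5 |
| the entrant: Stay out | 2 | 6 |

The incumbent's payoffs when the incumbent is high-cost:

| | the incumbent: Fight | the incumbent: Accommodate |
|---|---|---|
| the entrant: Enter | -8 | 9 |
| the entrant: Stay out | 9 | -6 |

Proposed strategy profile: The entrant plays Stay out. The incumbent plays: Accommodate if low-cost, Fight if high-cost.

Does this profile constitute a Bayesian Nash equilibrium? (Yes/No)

A profile is a BNE iff every type of every player is best-responding given beliefs about the other side.
The entrant plays Stay out: E[Stay out] = 0.8·(0) + 0.2·(-2) = -0.4; E[Enter] = -5.6. Best-responding. ✓
The incumbent (cost type low-cost), facing Stay out: Fight gives 2, Accommodate gives 6. Proposed Accommodate is best. ✓
The incumbent (cost type high-cost), facing Stay out: Fight gives 9, Accommodate gives -6. Proposed Fight is best. ✓

Yes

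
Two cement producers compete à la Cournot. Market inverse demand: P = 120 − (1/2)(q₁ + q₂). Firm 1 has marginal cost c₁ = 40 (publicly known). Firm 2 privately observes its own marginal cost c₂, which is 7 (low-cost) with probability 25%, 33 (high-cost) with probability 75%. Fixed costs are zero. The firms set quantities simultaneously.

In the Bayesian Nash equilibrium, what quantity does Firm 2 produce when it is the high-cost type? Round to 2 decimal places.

Each type of Firm 2 best-responds to q₁; Firm 1 best-responds to the expected q₂ over Firm 2's types.
Firm 2 with cost c maximizes (120 − (1/2)(q₁+q₂) − c)·q₂, giving q₂(c) = (120 − c − (1/2)q₁).
E[c₂] = 0.25·7 + 0.75·33 = 26.5
Firm 1's FOC against E[q₂] yields q₁ = (120 − 2·40 + E[c₂])/(3/2) = (120 − 80 + 26.5)/(3/2) = 44.3333.
q₂(high-cost) = (120 − 33 − (1/2)·44.3333) = 64.8333.

64.83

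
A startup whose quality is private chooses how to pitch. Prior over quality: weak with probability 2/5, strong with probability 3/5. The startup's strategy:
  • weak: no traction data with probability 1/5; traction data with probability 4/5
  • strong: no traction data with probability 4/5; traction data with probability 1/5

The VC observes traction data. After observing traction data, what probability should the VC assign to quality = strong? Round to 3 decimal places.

0.273

P(traction data) = (2/5)·(4/5) + (3/5)·(1/5) = 11/25
P(strong | traction data) = ((3/5)·(1/5)) / (11/25) = (3/25) / (11/25) = 3/11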